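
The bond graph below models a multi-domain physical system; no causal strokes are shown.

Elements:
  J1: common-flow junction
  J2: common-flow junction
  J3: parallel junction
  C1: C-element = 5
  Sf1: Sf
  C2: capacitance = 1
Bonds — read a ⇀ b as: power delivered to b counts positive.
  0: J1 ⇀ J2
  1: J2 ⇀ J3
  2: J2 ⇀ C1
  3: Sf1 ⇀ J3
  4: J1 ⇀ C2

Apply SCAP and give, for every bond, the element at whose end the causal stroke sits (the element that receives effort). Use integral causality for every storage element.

#0 stroke at J2
#1 stroke at J3
#2 stroke at J2
#3 stroke at Sf1
#4 stroke at J1

b3 |Sf1  (Sf1 fixes flow; stroke at Sf1)
b1 |J3  (only one effort-in slot at J3)
b0 |J2  (J2: bond 1 brought flow, rest push out)
b2 |J2  (J2: bond 1 brought flow, rest push out)
b4 |J1  (common-f at J1 fixed by 0)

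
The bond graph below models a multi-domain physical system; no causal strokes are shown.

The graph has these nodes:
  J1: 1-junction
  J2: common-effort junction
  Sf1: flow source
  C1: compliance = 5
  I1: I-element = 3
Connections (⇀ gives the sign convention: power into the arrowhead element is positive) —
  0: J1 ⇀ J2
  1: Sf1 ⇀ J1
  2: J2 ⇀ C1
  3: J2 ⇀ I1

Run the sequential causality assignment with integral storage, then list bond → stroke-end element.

b0 stroke at J1
b1 stroke at Sf1
b2 stroke at J2
b3 stroke at I1

bond 1 →Sf1  (Sf1: flow source, stroke at near end)
bond 0 →J1  (J1 flow already set via bond 1)
bond 2 →J2  (C1: C, integral causality)
bond 3 →I1  (common-e at J2 fixed by 2)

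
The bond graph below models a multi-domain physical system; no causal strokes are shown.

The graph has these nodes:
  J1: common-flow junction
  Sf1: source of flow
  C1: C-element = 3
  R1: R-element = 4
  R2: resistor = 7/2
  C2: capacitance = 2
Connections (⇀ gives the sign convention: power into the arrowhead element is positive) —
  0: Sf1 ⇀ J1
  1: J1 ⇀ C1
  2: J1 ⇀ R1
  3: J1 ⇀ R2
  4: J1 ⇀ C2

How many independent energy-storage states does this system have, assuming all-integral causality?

2  (C1, C2 all integral)

β0 stroke→Sf1  (Sf1 fixes flow; stroke at Sf1)
β1 stroke→J1  (J1 flow already set via bond 0)
β2 stroke→J1  (1-jn J1 has f-setter on 0)
β3 stroke→J1  (1-jn J1 has f-setter on 0)
β4 stroke→J1  (J1 flow already set via bond 0)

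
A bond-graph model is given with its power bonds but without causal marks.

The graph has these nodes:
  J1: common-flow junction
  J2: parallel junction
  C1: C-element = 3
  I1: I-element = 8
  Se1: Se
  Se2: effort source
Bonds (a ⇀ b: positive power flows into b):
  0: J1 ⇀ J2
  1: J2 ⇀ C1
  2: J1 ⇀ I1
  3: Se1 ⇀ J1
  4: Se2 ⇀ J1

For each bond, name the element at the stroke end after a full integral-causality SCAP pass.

bond 0 →J1
bond 1 →J2
bond 2 →I1
bond 3 →J1
bond 4 →J1

β3 stroke→J1  (Se1 fixes effort; stroke away)
β4 stroke→J1  (Se2: effort source, stroke at far end)
β1 stroke→J2  (C1 integral (e out))
β0 stroke→J1  (J2: bond 1 brought effort, rest push out)
β2 stroke→I1  (only one flow-in slot at J1)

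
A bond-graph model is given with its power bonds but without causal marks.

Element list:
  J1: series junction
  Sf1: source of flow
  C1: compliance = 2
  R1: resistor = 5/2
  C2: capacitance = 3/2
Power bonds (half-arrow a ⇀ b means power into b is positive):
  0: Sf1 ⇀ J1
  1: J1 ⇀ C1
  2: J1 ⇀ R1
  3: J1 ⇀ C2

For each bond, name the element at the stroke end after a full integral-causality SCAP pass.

bond 0 stroke→Sf1
bond 1 stroke→J1
bond 2 stroke→J1
bond 3 stroke→J1

bond 0 stroke at Sf1  (Sf1: flow source, stroke at near end)
bond 1 stroke at J1  (J1 flow already set via bond 0)
bond 2 stroke at J1  (common-f at J1 fixed by 0)
bond 3 stroke at J1  (J1 flow already set via bond 0)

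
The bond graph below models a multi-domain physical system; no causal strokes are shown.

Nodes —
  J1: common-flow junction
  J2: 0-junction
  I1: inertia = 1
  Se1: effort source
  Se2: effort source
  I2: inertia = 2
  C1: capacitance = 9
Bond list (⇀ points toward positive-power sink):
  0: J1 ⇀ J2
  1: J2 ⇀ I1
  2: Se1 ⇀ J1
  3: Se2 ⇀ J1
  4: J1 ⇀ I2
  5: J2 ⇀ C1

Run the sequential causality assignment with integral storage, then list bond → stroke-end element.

#0 stroke→J1
#1 stroke→I1
#2 stroke→J1
#3 stroke→J1
#4 stroke→I2
#5 stroke→J2

b2 stroke→J1  (Se1 fixes effort; stroke away)
b3 stroke→J1  (Se2 (Se) sets effort on bond)
b1 stroke→I1  (I1 outputs flow p/I1)
b4 stroke→I2  (I2: I, integral causality)
b0 stroke→J1  (J1 flow already set via bond 4)
b5 stroke→J2  (J2 needs exactly one e-in)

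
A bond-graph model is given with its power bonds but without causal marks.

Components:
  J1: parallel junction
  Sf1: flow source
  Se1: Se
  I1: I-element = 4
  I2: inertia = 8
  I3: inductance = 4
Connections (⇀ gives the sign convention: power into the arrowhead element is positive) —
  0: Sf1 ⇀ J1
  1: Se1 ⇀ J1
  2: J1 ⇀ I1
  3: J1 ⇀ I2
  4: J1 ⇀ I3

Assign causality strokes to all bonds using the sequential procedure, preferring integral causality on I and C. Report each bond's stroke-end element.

#0 →Sf1  (Sf1 (Sf) sets flow on bond)
#1 →J1  (Se1: effort source, stroke at far end)
#2 →I1  (common-e at J1 fixed by 1)
#3 →I2  (J1: bond 1 brought effort, rest push out)
#4 →I3  (0-jn J1 has e-setter on 1)

β0 →Sf1
β1 →J1
β2 →I1
β3 →I2
β4 →I3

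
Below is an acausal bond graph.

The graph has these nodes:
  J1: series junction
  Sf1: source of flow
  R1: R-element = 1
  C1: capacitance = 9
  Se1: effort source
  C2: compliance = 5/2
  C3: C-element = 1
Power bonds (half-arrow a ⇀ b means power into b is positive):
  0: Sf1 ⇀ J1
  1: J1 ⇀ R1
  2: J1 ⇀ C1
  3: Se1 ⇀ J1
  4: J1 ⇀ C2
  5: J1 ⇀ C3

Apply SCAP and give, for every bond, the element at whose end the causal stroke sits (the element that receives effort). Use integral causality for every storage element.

#0 stroke→Sf1
#1 stroke→J1
#2 stroke→J1
#3 stroke→J1
#4 stroke→J1
#5 stroke→J1

b0 →Sf1  (Sf1 (Sf) sets flow on bond)
b3 →J1  (Se1 fixes effort; stroke away)
b1 →J1  (J1: bond 0 brought flow, rest push out)
b2 →J1  (J1 flow already set via bond 0)
b4 →J1  (common-f at J1 fixed by 0)
b5 →J1  (1-jn J1 has f-setter on 0)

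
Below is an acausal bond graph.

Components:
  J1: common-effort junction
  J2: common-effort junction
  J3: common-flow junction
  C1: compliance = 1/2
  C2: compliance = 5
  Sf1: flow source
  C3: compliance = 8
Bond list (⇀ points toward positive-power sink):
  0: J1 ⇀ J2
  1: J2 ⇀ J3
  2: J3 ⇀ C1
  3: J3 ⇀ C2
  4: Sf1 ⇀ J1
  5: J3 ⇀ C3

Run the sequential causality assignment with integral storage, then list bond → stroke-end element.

b4 →Sf1  (Sf1: flow source, stroke at near end)
b0 →J1  (only one effort-in slot at J1)
b1 →J2  (J2: last free bond brings effort in)
b2 →J3  (1-jn J3 has f-setter on 1)
b3 →J3  (J3: bond 1 brought flow, rest push out)
b5 →J3  (J3 flow already set via bond 1)

bond 0 stroke at J1
bond 1 stroke at J2
bond 2 stroke at J3
bond 3 stroke at J3
bond 4 stroke at Sf1
bond 5 stroke at J3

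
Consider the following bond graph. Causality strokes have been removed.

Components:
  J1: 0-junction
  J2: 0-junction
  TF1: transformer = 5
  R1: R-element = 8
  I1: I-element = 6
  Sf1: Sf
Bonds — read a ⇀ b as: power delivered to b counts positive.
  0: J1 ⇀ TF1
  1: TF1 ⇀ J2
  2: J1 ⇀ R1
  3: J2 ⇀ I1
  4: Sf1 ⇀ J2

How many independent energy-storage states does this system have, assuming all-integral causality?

1  (I1 all integral)

b4 stroke at Sf1  (Sf1 fixes flow; stroke at Sf1)
b3 stroke at I1  (I1 integral (f out))
b1 stroke at J2  (only one effort-in slot at J2)
b0 stroke at TF1  (TF1 one-in-one-out from 1)
b2 stroke at J1  (only one effort-in slot at J1)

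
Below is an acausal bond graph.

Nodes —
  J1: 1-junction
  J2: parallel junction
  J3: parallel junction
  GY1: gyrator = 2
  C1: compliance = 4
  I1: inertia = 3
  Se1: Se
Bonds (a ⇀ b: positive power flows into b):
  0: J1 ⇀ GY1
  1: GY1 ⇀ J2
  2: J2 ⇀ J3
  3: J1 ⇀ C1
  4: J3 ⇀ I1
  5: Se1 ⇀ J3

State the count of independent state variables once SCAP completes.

2  (C1, I1 all integral)

#5 stroke→J3  (Se1 fixes effort; stroke away)
#2 stroke→J2  (common-e at J3 fixed by 5)
#4 stroke→I1  (common-e at J3 fixed by 5)
#1 stroke→GY1  (common-e at J2 fixed by 2)
#0 stroke→GY1  (GY GY1: same side as bond 1)
#3 stroke→J1  (J1: bond 0 brought flow, rest push out)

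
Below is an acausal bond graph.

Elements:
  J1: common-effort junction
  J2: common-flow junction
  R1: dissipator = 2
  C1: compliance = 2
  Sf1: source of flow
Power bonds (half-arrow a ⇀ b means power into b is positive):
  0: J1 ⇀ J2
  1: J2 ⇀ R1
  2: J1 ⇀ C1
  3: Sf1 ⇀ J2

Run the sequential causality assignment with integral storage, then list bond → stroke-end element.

#0 stroke→J2
#1 stroke→J2
#2 stroke→J1
#3 stroke→Sf1

β3 →Sf1  (source Sf1 imposes f)
β0 →J2  (common-f at J2 fixed by 3)
β1 →J2  (J2 flow already set via bond 3)
β2 →J1  (only one effort-in slot at J1)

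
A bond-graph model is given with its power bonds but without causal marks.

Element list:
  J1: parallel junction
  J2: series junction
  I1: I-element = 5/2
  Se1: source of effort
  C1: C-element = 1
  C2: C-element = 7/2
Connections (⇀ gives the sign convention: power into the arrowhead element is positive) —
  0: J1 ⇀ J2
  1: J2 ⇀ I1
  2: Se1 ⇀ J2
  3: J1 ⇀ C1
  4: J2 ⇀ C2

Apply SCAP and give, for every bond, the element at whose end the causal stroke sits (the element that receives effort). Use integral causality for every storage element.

#2 stroke at J2  (source Se1 imposes e)
#1 stroke at I1  (I1 outputs flow p/I1)
#0 stroke at J2  (common-f at J2 fixed by 1)
#4 stroke at J2  (1-jn J2 has f-setter on 1)
#3 stroke at J1  (J1 needs exactly one e-in)

#0 →J2
#1 →I1
#2 →J2
#3 →J1
#4 →J2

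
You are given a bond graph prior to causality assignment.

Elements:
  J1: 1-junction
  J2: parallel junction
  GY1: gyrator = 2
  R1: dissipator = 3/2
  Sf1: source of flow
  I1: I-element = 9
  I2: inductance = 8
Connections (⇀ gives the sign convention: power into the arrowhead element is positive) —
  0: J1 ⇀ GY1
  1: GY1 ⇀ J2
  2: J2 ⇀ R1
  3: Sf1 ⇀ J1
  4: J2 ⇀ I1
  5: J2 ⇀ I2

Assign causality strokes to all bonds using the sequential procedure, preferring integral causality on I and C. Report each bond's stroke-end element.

β0 stroke at J1
β1 stroke at J2
β2 stroke at R1
β3 stroke at Sf1
β4 stroke at I1
β5 stroke at I2

b3 stroke at Sf1  (source Sf1 imposes f)
b0 stroke at J1  (1-jn J1 has f-setter on 3)
b1 stroke at J2  (GY1 both-in/both-out from 0)
b2 stroke at R1  (J2 effort already set via bond 1)
b4 stroke at I1  (J2 effort already set via bond 1)
b5 stroke at I2  (J2 effort already set via bond 1)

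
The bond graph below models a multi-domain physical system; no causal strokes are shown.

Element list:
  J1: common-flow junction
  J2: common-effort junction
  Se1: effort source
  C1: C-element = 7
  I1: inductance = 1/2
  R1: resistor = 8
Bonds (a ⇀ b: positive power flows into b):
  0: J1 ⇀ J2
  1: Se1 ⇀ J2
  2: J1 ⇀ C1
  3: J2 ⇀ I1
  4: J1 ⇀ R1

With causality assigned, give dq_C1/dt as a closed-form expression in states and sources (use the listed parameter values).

dq_C1/dt = -E_Se1/8 - q_C1/56

b1 →J2  (Se1 fixes effort; stroke away)
b0 →J1  (J2: bond 1 brought effort, rest push out)
b3 →I1  (common-e at J2 fixed by 1)
b2 →J1  (C1 outputs effort q/C1)
b4 →R1  (J1: last free bond brings flow in)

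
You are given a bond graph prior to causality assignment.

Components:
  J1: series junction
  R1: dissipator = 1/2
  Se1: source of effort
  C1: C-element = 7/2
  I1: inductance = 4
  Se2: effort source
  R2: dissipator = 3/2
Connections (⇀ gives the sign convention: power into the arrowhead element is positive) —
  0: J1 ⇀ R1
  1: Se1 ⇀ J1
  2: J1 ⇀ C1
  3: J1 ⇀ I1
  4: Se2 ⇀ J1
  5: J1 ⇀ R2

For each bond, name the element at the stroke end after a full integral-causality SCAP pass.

β0 stroke→J1
β1 stroke→J1
β2 stroke→J1
β3 stroke→I1
β4 stroke→J1
β5 stroke→J1

b1 →J1  (Se1: effort source, stroke at far end)
b4 →J1  (Se2 (Se) sets effort on bond)
b2 →J1  (C1 outputs effort q/C1)
b3 →I1  (I1 integral (f out))
b0 →J1  (1-jn J1 has f-setter on 3)
b5 →J1  (J1 flow already set via bond 3)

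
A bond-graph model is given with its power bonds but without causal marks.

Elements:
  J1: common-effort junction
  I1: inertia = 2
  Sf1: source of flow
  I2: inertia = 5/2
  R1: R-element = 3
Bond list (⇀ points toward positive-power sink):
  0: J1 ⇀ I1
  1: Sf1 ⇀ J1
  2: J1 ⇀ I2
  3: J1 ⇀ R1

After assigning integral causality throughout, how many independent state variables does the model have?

#1 →Sf1  (Sf1 (Sf) sets flow on bond)
#0 →I1  (I1 outputs flow p/I1)
#2 →I2  (I2 integral (f out))
#3 →J1  (J1: last free bond brings effort in)

2  (I1, I2 all integral)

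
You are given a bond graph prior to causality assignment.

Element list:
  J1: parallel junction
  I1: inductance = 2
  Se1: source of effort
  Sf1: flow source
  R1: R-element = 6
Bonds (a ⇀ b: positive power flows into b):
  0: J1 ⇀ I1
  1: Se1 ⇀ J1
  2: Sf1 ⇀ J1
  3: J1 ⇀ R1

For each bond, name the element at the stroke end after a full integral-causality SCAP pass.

#0 stroke→I1
#1 stroke→J1
#2 stroke→Sf1
#3 stroke→R1

bond 1 →J1  (Se1 fixes effort; stroke away)
bond 2 →Sf1  (Sf1: flow source, stroke at near end)
bond 0 →I1  (common-e at J1 fixed by 1)
bond 3 →R1  (common-e at J1 fixed by 1)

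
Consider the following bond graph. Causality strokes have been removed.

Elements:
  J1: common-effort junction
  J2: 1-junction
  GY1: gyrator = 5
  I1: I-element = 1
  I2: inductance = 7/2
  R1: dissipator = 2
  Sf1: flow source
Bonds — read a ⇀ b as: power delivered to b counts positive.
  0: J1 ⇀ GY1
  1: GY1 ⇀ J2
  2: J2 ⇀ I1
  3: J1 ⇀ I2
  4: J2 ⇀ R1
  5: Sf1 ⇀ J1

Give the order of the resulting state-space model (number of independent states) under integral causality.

2  (I1, I2 all integral)

bond 5 →Sf1  (Sf1 fixes flow; stroke at Sf1)
bond 2 →I1  (I1 integral (f out))
bond 1 →J2  (common-f at J2 fixed by 2)
bond 4 →J2  (J2: bond 2 brought flow, rest push out)
bond 0 →J1  (GY1: gyrator matches bond 1)
bond 3 →I2  (0-jn J1 has e-setter on 0)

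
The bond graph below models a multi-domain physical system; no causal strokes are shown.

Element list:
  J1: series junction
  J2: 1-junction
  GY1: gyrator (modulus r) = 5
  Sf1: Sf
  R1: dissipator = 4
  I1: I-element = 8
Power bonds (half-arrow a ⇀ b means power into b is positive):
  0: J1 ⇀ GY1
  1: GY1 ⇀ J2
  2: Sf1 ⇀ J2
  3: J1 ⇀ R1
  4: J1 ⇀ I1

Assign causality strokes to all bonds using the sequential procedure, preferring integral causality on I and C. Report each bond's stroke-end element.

b0 stroke at J1
b1 stroke at J2
b2 stroke at Sf1
b3 stroke at J1
b4 stroke at I1

b2 stroke→Sf1  (Sf1: flow source, stroke at near end)
b1 stroke→J2  (1-jn J2 has f-setter on 2)
b0 stroke→J1  (through GY1, causality inverts; strokes same side of GY1)
b4 stroke→I1  (I1: I, integral causality)
b3 stroke→J1  (common-f at J1 fixed by 4)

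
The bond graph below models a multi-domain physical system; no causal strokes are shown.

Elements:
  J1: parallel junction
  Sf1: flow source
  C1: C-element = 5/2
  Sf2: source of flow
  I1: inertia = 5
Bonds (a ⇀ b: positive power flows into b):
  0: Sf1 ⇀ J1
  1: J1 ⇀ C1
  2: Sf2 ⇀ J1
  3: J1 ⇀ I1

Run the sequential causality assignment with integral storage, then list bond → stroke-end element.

#0 →Sf1
#1 →J1
#2 →Sf2
#3 →I1

bond 0 stroke→Sf1  (source Sf1 imposes f)
bond 2 stroke→Sf2  (Sf2 fixes flow; stroke at Sf2)
bond 1 stroke→J1  (prefer integral on C1)
bond 3 stroke→I1  (J1 effort already set via bond 1)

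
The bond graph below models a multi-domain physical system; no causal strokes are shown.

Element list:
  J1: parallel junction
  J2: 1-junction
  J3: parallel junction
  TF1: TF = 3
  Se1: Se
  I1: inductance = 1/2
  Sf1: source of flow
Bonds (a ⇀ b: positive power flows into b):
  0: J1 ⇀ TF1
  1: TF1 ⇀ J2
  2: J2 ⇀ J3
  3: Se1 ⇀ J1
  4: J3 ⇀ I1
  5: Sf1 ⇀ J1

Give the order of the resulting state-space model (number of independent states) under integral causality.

bond 3 stroke→J1  (source Se1 imposes e)
bond 5 stroke→Sf1  (source Sf1 imposes f)
bond 0 stroke→TF1  (0-jn J1 has e-setter on 3)
bond 1 stroke→J2  (through TF1, causality passes straight; one stroke at TF1)
bond 2 stroke→J3  (closing 1-jn rule on J2)
bond 4 stroke→I1  (J3 effort already set via bond 2)

1  (I1 all integral)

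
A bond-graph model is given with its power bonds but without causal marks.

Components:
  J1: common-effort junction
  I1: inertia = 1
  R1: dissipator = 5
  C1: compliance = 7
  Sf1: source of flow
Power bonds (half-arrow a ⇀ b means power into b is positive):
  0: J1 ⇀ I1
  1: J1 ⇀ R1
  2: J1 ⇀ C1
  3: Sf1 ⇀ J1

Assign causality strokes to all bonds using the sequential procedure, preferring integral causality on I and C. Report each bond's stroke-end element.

β3 stroke at Sf1  (source Sf1 imposes f)
β0 stroke at I1  (prefer integral on I1)
β2 stroke at J1  (C1 outputs effort q/C1)
β1 stroke at R1  (common-e at J1 fixed by 2)

β0 |I1
β1 |R1
β2 |J1
β3 |Sf1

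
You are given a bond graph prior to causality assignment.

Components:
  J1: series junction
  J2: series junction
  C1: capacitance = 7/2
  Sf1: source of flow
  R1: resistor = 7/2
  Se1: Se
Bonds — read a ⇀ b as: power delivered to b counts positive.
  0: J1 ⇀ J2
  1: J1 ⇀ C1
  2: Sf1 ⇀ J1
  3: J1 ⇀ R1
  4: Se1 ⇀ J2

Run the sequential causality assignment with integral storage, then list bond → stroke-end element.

#0 stroke→J1
#1 stroke→J1
#2 stroke→Sf1
#3 stroke→J1
#4 stroke→J2

b2 |Sf1  (Sf1: flow source, stroke at near end)
b4 |J2  (Se1: effort source, stroke at far end)
b0 |J1  (1-jn J1 has f-setter on 2)
b1 |J1  (1-jn J1 has f-setter on 2)
b3 |J1  (J1: bond 2 brought flow, rest push out)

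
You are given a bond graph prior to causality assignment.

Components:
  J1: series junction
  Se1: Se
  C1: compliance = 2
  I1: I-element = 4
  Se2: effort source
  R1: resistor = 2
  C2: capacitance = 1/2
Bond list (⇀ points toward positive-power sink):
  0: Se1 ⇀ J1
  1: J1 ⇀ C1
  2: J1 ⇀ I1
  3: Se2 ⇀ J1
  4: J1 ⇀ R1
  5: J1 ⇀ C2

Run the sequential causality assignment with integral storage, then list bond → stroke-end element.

b0 stroke→J1
b1 stroke→J1
b2 stroke→I1
b3 stroke→J1
b4 stroke→J1
b5 stroke→J1

β0 stroke→J1  (Se1 (Se) sets effort on bond)
β3 stroke→J1  (Se2: effort source, stroke at far end)
β1 stroke→J1  (C1: C, integral causality)
β2 stroke→I1  (prefer integral on I1)
β4 stroke→J1  (1-jn J1 has f-setter on 2)
β5 stroke→J1  (J1 flow already set via bond 2)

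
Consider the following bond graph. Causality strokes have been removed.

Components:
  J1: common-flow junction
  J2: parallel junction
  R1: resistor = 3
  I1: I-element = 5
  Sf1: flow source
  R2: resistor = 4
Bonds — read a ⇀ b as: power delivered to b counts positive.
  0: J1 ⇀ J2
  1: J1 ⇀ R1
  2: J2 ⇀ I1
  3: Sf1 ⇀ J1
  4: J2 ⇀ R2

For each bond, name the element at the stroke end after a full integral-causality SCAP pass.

bond 3 →Sf1  (Sf1 (Sf) sets flow on bond)
bond 0 →J1  (common-f at J1 fixed by 3)
bond 1 →J1  (common-f at J1 fixed by 3)
bond 2 →I1  (I1 outputs flow p/I1)
bond 4 →J2  (J2 needs exactly one e-in)

b0 stroke at J1
b1 stroke at J1
b2 stroke at I1
b3 stroke at Sf1
b4 stroke at J2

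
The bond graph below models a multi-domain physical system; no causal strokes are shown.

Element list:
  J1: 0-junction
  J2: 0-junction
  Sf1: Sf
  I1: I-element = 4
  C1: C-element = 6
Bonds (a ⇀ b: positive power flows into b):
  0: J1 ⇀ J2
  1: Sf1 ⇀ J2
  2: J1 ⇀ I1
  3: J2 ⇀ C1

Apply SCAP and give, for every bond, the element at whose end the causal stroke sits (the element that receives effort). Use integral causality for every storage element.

bond 1 |Sf1  (Sf1: flow source, stroke at near end)
bond 2 |I1  (prefer integral on I1)
bond 0 |J1  (closing 0-jn rule on J1)
bond 3 |J2  (only one effort-in slot at J2)

bond 0 stroke at J1
bond 1 stroke at Sf1
bond 2 stroke at I1
bond 3 stroke at J2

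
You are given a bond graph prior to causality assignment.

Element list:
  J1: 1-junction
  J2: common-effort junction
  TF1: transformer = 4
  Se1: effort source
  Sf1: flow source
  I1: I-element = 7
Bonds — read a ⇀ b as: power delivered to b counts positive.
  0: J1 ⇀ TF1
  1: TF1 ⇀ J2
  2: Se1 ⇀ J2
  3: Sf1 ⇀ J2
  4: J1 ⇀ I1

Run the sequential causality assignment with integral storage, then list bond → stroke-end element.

β2 stroke at J2  (Se1 fixes effort; stroke away)
β3 stroke at Sf1  (source Sf1 imposes f)
β1 stroke at TF1  (0-jn J2 has e-setter on 2)
β0 stroke at J1  (TF1 one-in-one-out from 1)
β4 stroke at I1  (only one flow-in slot at J1)

b0 stroke at J1
b1 stroke at TF1
b2 stroke at J2
b3 stroke at Sf1
b4 stroke at I1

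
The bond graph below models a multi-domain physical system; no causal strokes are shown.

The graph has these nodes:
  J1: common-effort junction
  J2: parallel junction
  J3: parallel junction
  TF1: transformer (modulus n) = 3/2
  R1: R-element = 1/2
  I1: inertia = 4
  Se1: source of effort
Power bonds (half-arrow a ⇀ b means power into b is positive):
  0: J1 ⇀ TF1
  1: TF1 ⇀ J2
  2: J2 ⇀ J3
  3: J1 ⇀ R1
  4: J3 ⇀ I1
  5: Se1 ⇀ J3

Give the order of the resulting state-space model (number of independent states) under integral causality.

1  (I1 all integral)

#5 stroke at J3  (Se1: effort source, stroke at far end)
#2 stroke at J2  (common-e at J3 fixed by 5)
#4 stroke at I1  (common-e at J3 fixed by 5)
#1 stroke at TF1  (J2: bond 2 brought effort, rest push out)
#0 stroke at J1  (TF TF1: opposite of bond 1)
#3 stroke at R1  (common-e at J1 fixed by 0)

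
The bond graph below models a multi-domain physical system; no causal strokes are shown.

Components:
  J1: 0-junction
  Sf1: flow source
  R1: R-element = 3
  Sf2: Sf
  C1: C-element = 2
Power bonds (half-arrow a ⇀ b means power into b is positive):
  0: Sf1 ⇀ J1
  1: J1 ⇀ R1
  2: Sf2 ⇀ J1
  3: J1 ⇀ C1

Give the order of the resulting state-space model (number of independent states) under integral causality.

1  (C1 all integral)

#0 stroke→Sf1  (Sf1 (Sf) sets flow on bond)
#2 stroke→Sf2  (Sf2 (Sf) sets flow on bond)
#3 stroke→J1  (prefer integral on C1)
#1 stroke→R1  (common-e at J1 fixed by 3)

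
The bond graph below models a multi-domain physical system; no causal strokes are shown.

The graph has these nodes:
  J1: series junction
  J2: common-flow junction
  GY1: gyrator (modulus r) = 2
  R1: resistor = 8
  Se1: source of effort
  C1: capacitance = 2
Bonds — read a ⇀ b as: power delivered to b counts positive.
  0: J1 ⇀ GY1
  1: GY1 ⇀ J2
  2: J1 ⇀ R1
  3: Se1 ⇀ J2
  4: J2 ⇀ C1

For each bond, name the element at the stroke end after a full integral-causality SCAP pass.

b3 →J2  (Se1 (Se) sets effort on bond)
b4 →J2  (C1: C, integral causality)
b1 →GY1  (J2: last free bond brings flow in)
b0 →GY1  (through GY1, causality inverts; strokes same side of GY1)
b2 →J1  (J1 flow already set via bond 0)

#0 |GY1
#1 |GY1
#2 |J1
#3 |J2
#4 |J2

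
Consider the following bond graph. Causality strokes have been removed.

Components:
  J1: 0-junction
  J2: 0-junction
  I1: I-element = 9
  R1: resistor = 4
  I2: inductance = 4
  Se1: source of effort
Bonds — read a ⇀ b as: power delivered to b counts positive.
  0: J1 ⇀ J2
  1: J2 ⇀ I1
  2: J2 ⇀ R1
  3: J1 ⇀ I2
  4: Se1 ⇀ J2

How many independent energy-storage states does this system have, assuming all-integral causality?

2  (I1, I2 all integral)

#4 stroke at J2  (source Se1 imposes e)
#0 stroke at J1  (common-e at J2 fixed by 4)
#1 stroke at I1  (J2 effort already set via bond 4)
#2 stroke at R1  (J2: bond 4 brought effort, rest push out)
#3 stroke at I2  (J1 effort already set via bond 0)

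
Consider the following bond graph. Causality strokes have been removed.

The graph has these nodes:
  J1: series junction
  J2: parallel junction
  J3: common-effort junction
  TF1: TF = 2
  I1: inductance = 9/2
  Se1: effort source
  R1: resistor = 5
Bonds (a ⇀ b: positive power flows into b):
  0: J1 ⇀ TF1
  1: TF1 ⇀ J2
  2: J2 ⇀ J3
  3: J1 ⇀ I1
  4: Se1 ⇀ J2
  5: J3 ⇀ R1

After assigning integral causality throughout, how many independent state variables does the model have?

1  (I1 all integral)

#4 stroke→J2  (Se1: effort source, stroke at far end)
#1 stroke→TF1  (common-e at J2 fixed by 4)
#2 stroke→J3  (J2 effort already set via bond 4)
#5 stroke→R1  (common-e at J3 fixed by 2)
#0 stroke→J1  (TF TF1: opposite of bond 1)
#3 stroke→I1  (J1: last free bond brings flow in)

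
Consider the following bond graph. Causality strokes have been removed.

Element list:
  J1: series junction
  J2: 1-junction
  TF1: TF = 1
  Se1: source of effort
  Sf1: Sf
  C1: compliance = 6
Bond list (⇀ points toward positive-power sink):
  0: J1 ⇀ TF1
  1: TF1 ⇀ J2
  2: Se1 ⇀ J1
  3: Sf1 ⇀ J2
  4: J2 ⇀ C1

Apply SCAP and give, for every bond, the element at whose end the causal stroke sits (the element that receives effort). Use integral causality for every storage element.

b2 |J1  (Se1 (Se) sets effort on bond)
b3 |Sf1  (Sf1 fixes flow; stroke at Sf1)
b0 |TF1  (J1: last free bond brings flow in)
b1 |J2  (common-f at J2 fixed by 3)
b4 |J2  (J2 flow already set via bond 3)

β0 stroke→TF1
β1 stroke→J2
β2 stroke→J1
β3 stroke→Sf1
β4 stroke→J2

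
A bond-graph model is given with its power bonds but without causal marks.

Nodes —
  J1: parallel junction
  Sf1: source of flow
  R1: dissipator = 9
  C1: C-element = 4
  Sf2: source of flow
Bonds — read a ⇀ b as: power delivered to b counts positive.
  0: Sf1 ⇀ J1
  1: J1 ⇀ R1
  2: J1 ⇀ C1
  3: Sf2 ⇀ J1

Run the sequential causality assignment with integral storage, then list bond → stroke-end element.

#0 stroke→Sf1
#1 stroke→R1
#2 stroke→J1
#3 stroke→Sf2

#0 stroke→Sf1  (Sf1 (Sf) sets flow on bond)
#3 stroke→Sf2  (Sf2: flow source, stroke at near end)
#2 stroke→J1  (C1 outputs effort q/C1)
#1 stroke→R1  (0-jn J1 has e-setter on 2)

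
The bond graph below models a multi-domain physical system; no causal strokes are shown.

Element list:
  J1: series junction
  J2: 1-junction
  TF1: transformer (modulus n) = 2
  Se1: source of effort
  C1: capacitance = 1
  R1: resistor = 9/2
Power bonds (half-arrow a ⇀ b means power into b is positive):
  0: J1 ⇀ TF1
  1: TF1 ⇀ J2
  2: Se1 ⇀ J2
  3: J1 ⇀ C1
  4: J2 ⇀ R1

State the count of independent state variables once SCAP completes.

b2 |J2  (Se1 (Se) sets effort on bond)
b3 |J1  (C1 outputs effort q/C1)
b0 |TF1  (only one flow-in slot at J1)
b1 |J2  (TF1: transformer flips bond 0)
b4 |R1  (J2 needs exactly one f-in)

1  (C1 all integral)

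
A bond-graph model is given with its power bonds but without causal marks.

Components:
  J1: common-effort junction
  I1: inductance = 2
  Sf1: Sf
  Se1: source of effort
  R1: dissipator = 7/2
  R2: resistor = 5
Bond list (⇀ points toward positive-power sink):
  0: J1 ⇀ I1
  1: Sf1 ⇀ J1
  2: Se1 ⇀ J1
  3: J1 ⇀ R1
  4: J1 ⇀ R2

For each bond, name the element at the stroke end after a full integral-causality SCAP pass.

bond 1 stroke at Sf1  (Sf1 (Sf) sets flow on bond)
bond 2 stroke at J1  (source Se1 imposes e)
bond 0 stroke at I1  (0-jn J1 has e-setter on 2)
bond 3 stroke at R1  (common-e at J1 fixed by 2)
bond 4 stroke at R2  (common-e at J1 fixed by 2)

bond 0 |I1
bond 1 |Sf1
bond 2 |J1
bond 3 |R1
bond 4 |R2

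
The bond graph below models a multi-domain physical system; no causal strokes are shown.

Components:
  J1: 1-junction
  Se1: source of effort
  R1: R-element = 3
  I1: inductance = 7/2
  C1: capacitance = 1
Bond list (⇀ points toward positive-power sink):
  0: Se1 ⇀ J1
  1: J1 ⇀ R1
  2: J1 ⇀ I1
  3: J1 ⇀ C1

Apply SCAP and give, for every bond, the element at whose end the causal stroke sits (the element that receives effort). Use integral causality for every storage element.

#0 →J1  (Se1: effort source, stroke at far end)
#2 →I1  (I1: I, integral causality)
#1 →J1  (J1: bond 2 brought flow, rest push out)
#3 →J1  (1-jn J1 has f-setter on 2)

b0 stroke at J1
b1 stroke at J1
b2 stroke at I1
b3 stroke at J1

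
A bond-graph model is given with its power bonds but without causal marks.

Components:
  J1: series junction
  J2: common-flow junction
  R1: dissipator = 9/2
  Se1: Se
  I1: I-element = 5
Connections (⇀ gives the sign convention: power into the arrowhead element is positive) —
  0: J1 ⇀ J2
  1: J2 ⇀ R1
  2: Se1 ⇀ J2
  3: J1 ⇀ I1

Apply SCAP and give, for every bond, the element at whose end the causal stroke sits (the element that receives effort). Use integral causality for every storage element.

#0 |J1
#1 |J2
#2 |J2
#3 |I1

bond 2 →J2  (Se1: effort source, stroke at far end)
bond 3 →I1  (I1: I, integral causality)
bond 0 →J1  (1-jn J1 has f-setter on 3)
bond 1 →J2  (J2 flow already set via bond 0)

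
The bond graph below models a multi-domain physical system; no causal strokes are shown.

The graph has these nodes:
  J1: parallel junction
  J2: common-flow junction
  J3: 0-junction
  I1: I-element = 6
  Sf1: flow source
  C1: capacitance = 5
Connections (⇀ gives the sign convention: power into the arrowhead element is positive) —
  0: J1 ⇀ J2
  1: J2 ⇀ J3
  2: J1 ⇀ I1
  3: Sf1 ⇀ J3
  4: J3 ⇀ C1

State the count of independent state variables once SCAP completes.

2  (C1, I1 all integral)

#3 →Sf1  (Sf1 (Sf) sets flow on bond)
#2 →I1  (prefer integral on I1)
#0 →J1  (closing 0-jn rule on J1)
#1 →J2  (J2: bond 0 brought flow, rest push out)
#4 →J3  (closing 0-jn rule on J3)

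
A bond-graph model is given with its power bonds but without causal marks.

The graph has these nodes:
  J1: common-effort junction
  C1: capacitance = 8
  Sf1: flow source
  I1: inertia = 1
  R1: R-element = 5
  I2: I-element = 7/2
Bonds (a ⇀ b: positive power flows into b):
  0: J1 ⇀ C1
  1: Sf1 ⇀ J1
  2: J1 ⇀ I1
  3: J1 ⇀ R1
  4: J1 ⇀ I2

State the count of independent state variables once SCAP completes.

3  (C1, I1, I2 all integral)

bond 1 stroke→Sf1  (Sf1 (Sf) sets flow on bond)
bond 0 stroke→J1  (C1: C, integral causality)
bond 2 stroke→I1  (J1 effort already set via bond 0)
bond 3 stroke→R1  (J1: bond 0 brought effort, rest push out)
bond 4 stroke→I2  (0-jn J1 has e-setter on 0)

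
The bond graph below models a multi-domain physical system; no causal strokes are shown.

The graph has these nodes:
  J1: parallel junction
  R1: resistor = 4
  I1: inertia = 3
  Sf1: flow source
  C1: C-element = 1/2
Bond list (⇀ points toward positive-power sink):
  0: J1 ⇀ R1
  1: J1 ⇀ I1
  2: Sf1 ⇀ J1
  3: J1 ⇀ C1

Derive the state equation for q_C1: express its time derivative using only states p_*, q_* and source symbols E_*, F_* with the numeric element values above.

β2 →Sf1  (source Sf1 imposes f)
β1 →I1  (I1: I, integral causality)
β3 →J1  (C1: C, integral causality)
β0 →R1  (J1 effort already set via bond 3)

dq_C1/dt = F_Sf1 - p_I1/3 - q_C1/2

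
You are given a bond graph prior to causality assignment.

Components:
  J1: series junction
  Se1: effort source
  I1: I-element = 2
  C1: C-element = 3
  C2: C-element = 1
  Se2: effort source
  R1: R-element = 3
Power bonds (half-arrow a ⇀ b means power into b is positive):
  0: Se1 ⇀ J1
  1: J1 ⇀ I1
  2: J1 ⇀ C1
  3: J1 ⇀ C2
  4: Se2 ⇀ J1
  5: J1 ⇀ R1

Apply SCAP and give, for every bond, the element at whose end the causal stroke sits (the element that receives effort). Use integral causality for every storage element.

#0 |J1
#1 |I1
#2 |J1
#3 |J1
#4 |J1
#5 |J1

#0 |J1  (Se1 fixes effort; stroke away)
#4 |J1  (source Se2 imposes e)
#1 |I1  (I1: I, integral causality)
#2 |J1  (1-jn J1 has f-setter on 1)
#3 |J1  (J1: bond 1 brought flow, rest push out)
#5 |J1  (1-jn J1 has f-setter on 1)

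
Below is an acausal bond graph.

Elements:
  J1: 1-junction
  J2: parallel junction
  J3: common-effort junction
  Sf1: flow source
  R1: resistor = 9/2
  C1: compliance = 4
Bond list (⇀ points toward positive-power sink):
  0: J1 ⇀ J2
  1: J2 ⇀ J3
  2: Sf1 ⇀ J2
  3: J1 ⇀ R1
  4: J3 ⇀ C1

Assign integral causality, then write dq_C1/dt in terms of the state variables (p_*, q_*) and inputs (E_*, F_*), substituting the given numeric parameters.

#2 stroke→Sf1  (Sf1 fixes flow; stroke at Sf1)
#4 stroke→J3  (prefer integral on C1)
#1 stroke→J2  (J3 effort already set via bond 4)
#0 stroke→J1  (0-jn J2 has e-setter on 1)
#3 stroke→R1  (J1: last free bond brings flow in)

dq_C1/dt = F_Sf1 - q_C1/18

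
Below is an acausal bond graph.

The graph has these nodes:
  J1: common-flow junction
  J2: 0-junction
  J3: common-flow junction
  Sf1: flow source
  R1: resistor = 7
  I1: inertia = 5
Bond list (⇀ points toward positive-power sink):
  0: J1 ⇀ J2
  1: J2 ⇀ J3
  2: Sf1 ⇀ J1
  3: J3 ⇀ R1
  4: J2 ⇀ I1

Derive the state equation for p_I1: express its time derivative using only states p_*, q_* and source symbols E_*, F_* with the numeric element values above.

dp_I1/dt = 7*F_Sf1 - 7*p_I1/5

#2 stroke→Sf1  (Sf1 (Sf) sets flow on bond)
#0 stroke→J1  (1-jn J1 has f-setter on 2)
#4 stroke→I1  (I1 integral (f out))
#1 stroke→J2  (only one effort-in slot at J2)
#3 stroke→J3  (1-jn J3 has f-setter on 1)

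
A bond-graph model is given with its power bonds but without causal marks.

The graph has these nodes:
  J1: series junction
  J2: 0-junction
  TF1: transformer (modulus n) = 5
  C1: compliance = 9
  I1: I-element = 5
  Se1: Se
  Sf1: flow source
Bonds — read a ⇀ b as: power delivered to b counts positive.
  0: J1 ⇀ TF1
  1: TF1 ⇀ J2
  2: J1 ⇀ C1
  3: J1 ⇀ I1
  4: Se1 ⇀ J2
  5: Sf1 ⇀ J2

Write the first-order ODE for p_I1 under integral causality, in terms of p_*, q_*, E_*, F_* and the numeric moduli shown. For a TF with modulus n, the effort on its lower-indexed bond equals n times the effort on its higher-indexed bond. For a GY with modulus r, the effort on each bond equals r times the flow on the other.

b4 stroke at J2  (Se1 fixes effort; stroke away)
b5 stroke at Sf1  (Sf1 fixes flow; stroke at Sf1)
b1 stroke at TF1  (J2: bond 4 brought effort, rest push out)
b0 stroke at J1  (TF1 one-in-one-out from 1)
b2 stroke at J1  (prefer integral on C1)
b3 stroke at I1  (closing 1-jn rule on J1)

dp_I1/dt = -5*E_Se1 - q_C1/9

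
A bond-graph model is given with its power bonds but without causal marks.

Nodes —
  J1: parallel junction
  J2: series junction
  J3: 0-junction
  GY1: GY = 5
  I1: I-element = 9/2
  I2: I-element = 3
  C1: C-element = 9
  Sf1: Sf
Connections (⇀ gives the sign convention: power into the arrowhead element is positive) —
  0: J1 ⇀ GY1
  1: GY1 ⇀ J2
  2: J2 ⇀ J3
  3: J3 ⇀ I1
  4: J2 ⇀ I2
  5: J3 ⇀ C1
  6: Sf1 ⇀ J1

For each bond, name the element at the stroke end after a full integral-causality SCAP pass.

bond 6 |Sf1  (source Sf1 imposes f)
bond 0 |J1  (only one effort-in slot at J1)
bond 1 |J2  (GY1 both-in/both-out from 0)
bond 3 |I1  (I1 integral (f out))
bond 4 |I2  (prefer integral on I2)
bond 2 |J2  (J2 flow already set via bond 4)
bond 5 |J3  (J3: last free bond brings effort in)

β0 |J1
β1 |J2
β2 |J2
β3 |I1
β4 |I2
β5 |J3
β6 |Sf1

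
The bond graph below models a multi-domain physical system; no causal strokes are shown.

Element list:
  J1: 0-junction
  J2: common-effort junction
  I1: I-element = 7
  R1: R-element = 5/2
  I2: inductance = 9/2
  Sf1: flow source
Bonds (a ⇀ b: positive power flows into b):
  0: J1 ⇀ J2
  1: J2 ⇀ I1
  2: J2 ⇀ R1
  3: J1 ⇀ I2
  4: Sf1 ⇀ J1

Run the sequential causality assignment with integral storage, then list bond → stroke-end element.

#0 |J1
#1 |I1
#2 |J2
#3 |I2
#4 |Sf1

bond 4 stroke at Sf1  (Sf1 fixes flow; stroke at Sf1)
bond 1 stroke at I1  (I1 outputs flow p/I1)
bond 3 stroke at I2  (prefer integral on I2)
bond 0 stroke at J1  (closing 0-jn rule on J1)
bond 2 stroke at J2  (closing 0-jn rule on J2)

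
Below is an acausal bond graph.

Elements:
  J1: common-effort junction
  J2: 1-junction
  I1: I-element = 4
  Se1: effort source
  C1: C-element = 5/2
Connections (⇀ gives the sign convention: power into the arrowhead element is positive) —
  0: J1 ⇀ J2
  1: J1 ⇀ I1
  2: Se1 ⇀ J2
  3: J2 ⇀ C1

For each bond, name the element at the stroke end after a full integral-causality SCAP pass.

b0 stroke at J1
b1 stroke at I1
b2 stroke at J2
b3 stroke at J2

β2 |J2  (Se1 (Se) sets effort on bond)
β1 |I1  (I1: I, integral causality)
β0 |J1  (closing 0-jn rule on J1)
β3 |J2  (common-f at J2 fixed by 0)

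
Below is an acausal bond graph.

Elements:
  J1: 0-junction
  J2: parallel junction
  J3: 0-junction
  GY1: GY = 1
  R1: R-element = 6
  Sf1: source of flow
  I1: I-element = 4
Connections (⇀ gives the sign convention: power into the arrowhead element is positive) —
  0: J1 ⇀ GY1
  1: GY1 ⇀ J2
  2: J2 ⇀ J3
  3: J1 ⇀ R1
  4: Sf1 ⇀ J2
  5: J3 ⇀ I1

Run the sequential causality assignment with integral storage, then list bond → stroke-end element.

b0 stroke→J1
b1 stroke→J2
b2 stroke→J3
b3 stroke→R1
b4 stroke→Sf1
b5 stroke→I1

β4 stroke→Sf1  (source Sf1 imposes f)
β5 stroke→I1  (I1 outputs flow p/I1)
β2 stroke→J3  (J3 needs exactly one e-in)
β1 stroke→J2  (closing 0-jn rule on J2)
β0 stroke→J1  (GY GY1: same side as bond 1)
β3 stroke→R1  (J1 effort already set via bond 0)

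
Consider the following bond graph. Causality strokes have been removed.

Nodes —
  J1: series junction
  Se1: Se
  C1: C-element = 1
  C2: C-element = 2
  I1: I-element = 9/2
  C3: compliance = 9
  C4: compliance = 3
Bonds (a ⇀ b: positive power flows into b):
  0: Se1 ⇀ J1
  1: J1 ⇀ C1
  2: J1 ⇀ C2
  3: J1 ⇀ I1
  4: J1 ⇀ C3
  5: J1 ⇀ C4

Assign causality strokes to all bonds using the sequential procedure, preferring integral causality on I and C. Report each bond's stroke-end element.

bond 0 →J1
bond 1 →J1
bond 2 →J1
bond 3 →I1
bond 4 →J1
bond 5 →J1

b0 stroke at J1  (Se1 fixes effort; stroke away)
b1 stroke at J1  (prefer integral on C1)
b2 stroke at J1  (C2 outputs effort q/C2)
b3 stroke at I1  (I1 outputs flow p/I1)
b4 stroke at J1  (J1 flow already set via bond 3)
b5 stroke at J1  (J1: bond 3 brought flow, rest push out)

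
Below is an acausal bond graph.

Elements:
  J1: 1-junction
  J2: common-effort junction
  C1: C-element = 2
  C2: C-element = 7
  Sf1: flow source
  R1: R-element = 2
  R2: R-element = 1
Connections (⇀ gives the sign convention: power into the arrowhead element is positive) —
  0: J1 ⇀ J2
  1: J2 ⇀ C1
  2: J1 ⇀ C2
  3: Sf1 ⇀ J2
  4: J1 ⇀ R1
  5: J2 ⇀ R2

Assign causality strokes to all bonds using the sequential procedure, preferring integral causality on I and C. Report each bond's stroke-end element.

β3 stroke at Sf1  (Sf1 (Sf) sets flow on bond)
β1 stroke at J2  (C1: C, integral causality)
β0 stroke at J1  (J2 effort already set via bond 1)
β5 stroke at R2  (J2: bond 1 brought effort, rest push out)
β2 stroke at J1  (C2 integral (e out))
β4 stroke at R1  (J1: last free bond brings flow in)

β0 →J1
β1 →J2
β2 →J1
β3 →Sf1
β4 →R1
β5 →R2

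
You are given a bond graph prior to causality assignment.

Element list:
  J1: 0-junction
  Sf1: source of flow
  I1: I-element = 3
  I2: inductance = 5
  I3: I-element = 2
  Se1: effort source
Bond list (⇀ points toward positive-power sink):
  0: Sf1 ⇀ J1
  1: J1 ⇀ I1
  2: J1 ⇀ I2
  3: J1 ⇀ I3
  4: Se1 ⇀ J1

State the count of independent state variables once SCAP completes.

3  (I1, I2, I3 all integral)

b0 stroke at Sf1  (Sf1: flow source, stroke at near end)
b4 stroke at J1  (Se1 fixes effort; stroke away)
b1 stroke at I1  (common-e at J1 fixed by 4)
b2 stroke at I2  (0-jn J1 has e-setter on 4)
b3 stroke at I3  (0-jn J1 has e-setter on 4)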